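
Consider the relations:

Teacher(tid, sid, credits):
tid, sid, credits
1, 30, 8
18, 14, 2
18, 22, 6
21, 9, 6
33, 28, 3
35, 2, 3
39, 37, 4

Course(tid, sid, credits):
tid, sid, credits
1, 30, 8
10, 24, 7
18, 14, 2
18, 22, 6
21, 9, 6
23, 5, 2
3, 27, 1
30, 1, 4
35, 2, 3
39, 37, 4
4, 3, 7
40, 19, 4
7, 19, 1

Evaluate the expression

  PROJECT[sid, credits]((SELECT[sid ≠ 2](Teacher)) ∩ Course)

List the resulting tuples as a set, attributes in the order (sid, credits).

σ[sid ≠ 2]: keep tuples satisfying sid ≠ 2 → {(1, 30, 8), (18, 14, 2), (18, 22, 6), (21, 9, 6), (33, 28, 3), (39, 37, 4)}
Taking the intersection: {(1, 30, 8), (18, 14, 2), (18, 22, 6), (21, 9, 6), (39, 37, 4)}
π_{sid, credits} gives {(14, 2), (22, 6), (30, 8), (37, 4), (9, 6)}.

{(14, 2), (22, 6), (30, 8), (37, 4), (9, 6)}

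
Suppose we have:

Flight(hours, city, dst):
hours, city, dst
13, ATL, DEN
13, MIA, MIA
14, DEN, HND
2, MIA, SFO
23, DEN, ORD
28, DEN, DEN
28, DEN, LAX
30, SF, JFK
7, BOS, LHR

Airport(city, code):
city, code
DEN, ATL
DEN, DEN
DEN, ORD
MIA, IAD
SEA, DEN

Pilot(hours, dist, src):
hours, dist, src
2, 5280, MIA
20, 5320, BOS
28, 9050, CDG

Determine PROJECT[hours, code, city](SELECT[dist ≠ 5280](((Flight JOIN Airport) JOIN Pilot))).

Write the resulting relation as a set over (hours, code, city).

Joining Flight and Airport on city yields {(13, MIA, MIA, IAD), (14, DEN, HND, ATL), (14, DEN, HND, DEN), (14, DEN, HND, ORD), (2, MIA, SFO, IAD), (23, DEN, ORD, ATL), (23, DEN, ORD, DEN), (23, DEN, ORD, ORD), (28, DEN, DEN, ATL), (28, DEN, DEN, DEN), (28, DEN, DEN, ORD), (28, DEN, LAX, ATL), (28, DEN, LAX, DEN), (28, DEN, LAX, ORD)}.
Joining (Flight JOIN Airport) and Pilot on hours yields {(2, MIA, SFO, IAD, 5280, MIA), (28, DEN, DEN, ATL, 9050, CDG), (28, DEN, DEN, DEN, 9050, CDG), (28, DEN, DEN, ORD, 9050, CDG), (28, DEN, LAX, ATL, 9050, CDG), (28, DEN, LAX, DEN, 9050, CDG), (28, DEN, LAX, ORD, 9050, CDG)}.
Selection dist ≠ 5280: {(28, DEN, DEN, ATL, 9050, CDG), (28, DEN, DEN, DEN, 9050, CDG), (28, DEN, DEN, ORD, 9050, CDG), (28, DEN, LAX, ATL, 9050, CDG), (28, DEN, LAX, DEN, 9050, CDG), (28, DEN, LAX, ORD, 9050, CDG)}
π_{hours, code, city} gives {(28, ATL, DEN), (28, DEN, DEN), (28, ORD, DEN)} (3 duplicate(s) eliminated).

{(28, ATL, DEN), (28, DEN, DEN), (28, ORD, DEN)}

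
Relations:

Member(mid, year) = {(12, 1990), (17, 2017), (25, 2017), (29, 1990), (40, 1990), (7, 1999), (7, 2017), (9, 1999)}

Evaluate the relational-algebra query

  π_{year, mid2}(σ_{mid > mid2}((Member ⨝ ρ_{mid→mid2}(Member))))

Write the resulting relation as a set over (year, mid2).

ρ[mid→mid2]: schema becomes (mid2, year); tuples unchanged.
Natural join on year: {(12, 1990, 12), (12, 1990, 29), (12, 1990, 40), (17, 2017, 17), (17, 2017, 25), (17, 2017, 7), (25, 2017, 17), (25, 2017, 25), (25, 2017, 7), (29, 1990, 12), (29, 1990, 29), (29, 1990, 40), (40, 1990, 12), (40, 1990, 29), (40, 1990, 40), (7, 1999, 7), (7, 1999, 9), (7, 2017, 17), (7, 2017, 25), (7, 2017, 7), (9, 1999, 7), (9, 1999, 9)}
Selection mid > mid2: {(17, 2017, 7), (25, 2017, 17), (25, 2017, 7), (29, 1990, 12), (40, 1990, 12), (40, 1990, 29), (9, 1999, 7)}
Projecting to year, mid2 (2 duplicate(s) eliminated): {(1990, 12), (1990, 29), (1999, 7), (2017, 17), (2017, 7)}

{(1990, 12), (1990, 29), (1999, 7), (2017, 17), (2017, 7)}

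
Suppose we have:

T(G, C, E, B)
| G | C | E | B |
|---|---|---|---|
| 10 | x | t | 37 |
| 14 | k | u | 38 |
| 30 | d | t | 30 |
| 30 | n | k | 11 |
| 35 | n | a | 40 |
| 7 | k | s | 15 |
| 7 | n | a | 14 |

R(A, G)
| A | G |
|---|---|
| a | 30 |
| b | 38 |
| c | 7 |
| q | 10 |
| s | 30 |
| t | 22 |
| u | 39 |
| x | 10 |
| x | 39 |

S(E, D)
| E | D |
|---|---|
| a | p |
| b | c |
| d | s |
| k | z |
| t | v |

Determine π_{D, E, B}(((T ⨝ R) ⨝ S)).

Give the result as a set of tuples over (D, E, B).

{(p, a, 14), (v, t, 30), (v, t, 37), (z, k, 11)}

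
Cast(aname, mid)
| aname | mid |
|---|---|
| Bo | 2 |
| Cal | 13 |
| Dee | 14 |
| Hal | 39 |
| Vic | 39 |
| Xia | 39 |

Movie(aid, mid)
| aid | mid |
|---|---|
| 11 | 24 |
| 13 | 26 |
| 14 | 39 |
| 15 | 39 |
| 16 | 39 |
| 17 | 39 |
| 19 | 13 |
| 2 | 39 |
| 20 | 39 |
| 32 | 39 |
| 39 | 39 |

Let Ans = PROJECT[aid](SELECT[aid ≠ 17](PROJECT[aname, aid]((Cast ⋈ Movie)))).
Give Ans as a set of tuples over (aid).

Joining Cast and Movie on mid yields {(Cal, 13, 19), (Hal, 39, 14), (Hal, 39, 15), (Hal, 39, 16), (Hal, 39, 17), (Hal, 39, 2), (Hal, 39, 20), (Hal, 39, 32), (Hal, 39, 39), (Vic, 39, 14), (Vic, 39, 15), (Vic, 39, 16), (Vic, 39, 17), (Vic, 39, 2), (Vic, 39, 20), (Vic, 39, 32), (Vic, 39, 39), (Xia, 39, 14), (Xia, 39, 15), (Xia, 39, 16), (Xia, 39, 17), (Xia, 39, 2), (Xia, 39, 20), (Xia, 39, 32), (Xia, 39, 39)}.
Keep only column(s) aname, aid: {(Cal, 19), (Hal, 14), (Hal, 15), (Hal, 16), (Hal, 17), (Hal, 2), (Hal, 20), (Hal, 32), (Hal, 39), (Vic, 14), (Vic, 15), (Vic, 16), (Vic, 17), (Vic, 2), (Vic, 20), (Vic, 32), (Vic, 39), (Xia, 14), (Xia, 15), (Xia, 16), (Xia, 17), (Xia, 2), (Xia, 20), (Xia, 32), (Xia, 39)}
Filtering on aid ≠ 17 leaves {(Cal, 19), (Hal, 14), (Hal, 15), (Hal, 16), (Hal, 2), (Hal, 20), (Hal, 32), (Hal, 39), (Vic, 14), (Vic, 15), (Vic, 16), (Vic, 2), (Vic, 20), (Vic, 32), (Vic, 39), (Xia, 14), (Xia, 15), (Xia, 16), (Xia, 2), (Xia, 20), (Xia, 32), (Xia, 39)}.
Keep only column(s) aid (14 duplicate(s) eliminated): {14, 15, 16, 19, 2, 20, 32, 39}

{14, 15, 16, 19, 2, 20, 32, 39}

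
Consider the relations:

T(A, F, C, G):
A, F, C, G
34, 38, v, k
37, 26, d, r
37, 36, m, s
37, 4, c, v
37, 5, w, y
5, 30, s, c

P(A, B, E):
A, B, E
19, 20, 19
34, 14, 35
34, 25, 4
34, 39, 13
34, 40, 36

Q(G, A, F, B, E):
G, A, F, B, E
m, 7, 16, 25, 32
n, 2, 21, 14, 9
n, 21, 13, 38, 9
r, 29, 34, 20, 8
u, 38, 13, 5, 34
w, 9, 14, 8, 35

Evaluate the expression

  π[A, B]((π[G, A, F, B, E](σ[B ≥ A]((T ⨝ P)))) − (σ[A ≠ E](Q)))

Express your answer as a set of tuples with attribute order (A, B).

Natural join on A: {(34, 38, v, k, 14, 35), (34, 38, v, k, 25, 4), (34, 38, v, k, 39, 13), (34, 38, v, k, 40, 36)}
Filtering on B ≥ A leaves {(34, 38, v, k, 39, 13), (34, 38, v, k, 40, 36)}.
π_{G, A, F, B, E} gives {(k, 34, 38, 39, 13), (k, 34, 38, 40, 36)}.
Filtering on A ≠ E leaves {(m, 7, 16, 25, 32), (n, 2, 21, 14, 9), (n, 21, 13, 38, 9), (r, 29, 34, 20, 8), (u, 38, 13, 5, 34), (w, 9, 14, 8, 35)}.
Set difference of the two operands is {(k, 34, 38, 39, 13), (k, 34, 38, 40, 36)}.
π_{A, B} gives {(34, 39), (34, 40)}.

{(34, 39), (34, 40)}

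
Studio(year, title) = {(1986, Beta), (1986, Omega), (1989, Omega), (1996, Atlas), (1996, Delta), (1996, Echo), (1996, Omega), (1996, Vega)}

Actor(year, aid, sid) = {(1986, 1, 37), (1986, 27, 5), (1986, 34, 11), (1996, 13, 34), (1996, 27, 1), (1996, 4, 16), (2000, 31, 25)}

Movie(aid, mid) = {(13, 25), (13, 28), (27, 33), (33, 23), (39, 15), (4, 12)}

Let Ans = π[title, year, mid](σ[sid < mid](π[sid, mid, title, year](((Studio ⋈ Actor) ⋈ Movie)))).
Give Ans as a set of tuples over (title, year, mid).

Natural join on year: {(1986, Beta, 1, 37), (1986, Beta, 27, 5), (1986, Beta, 34, 11), (1986, Omega, 1, 37), (1986, Omega, 27, 5), (1986, Omega, 34, 11), (1996, Atlas, 13, 34), (1996, Atlas, 27, 1), (1996, Atlas, 4, 16), (1996, Delta, 13, 34), (1996, Delta, 27, 1), (1996, Delta, 4, 16), (1996, Echo, 13, 34), (1996, Echo, 27, 1), (1996, Echo, 4, 16), (1996, Omega, 13, 34), (1996, Omega, 27, 1), (1996, Omega, 4, 16), (1996, Vega, 13, 34), (1996, Vega, 27, 1), (1996, Vega, 4, 16)}
Natural join on aid: {(1986, Beta, 27, 5, 33), (1986, Omega, 27, 5, 33), (1996, Atlas, 13, 34, 25), (1996, Atlas, 13, 34, 28), (1996, Atlas, 27, 1, 33), (1996, Atlas, 4, 16, 12), (1996, Delta, 13, 34, 25), (1996, Delta, 13, 34, 28), (1996, Delta, 27, 1, 33), (1996, Delta, 4, 16, 12), (1996, Echo, 13, 34, 25), (1996, Echo, 13, 34, 28), (1996, Echo, 27, 1, 33), (1996, Echo, 4, 16, 12), (1996, Omega, 13, 34, 25), (1996, Omega, 13, 34, 28), (1996, Omega, 27, 1, 33), (1996, Omega, 4, 16, 12), (1996, Vega, 13, 34, 25), (1996, Vega, 13, 34, 28), (1996, Vega, 27, 1, 33), (1996, Vega, 4, 16, 12)}
π_{sid, mid, title, year} gives {(1, 33, Atlas, 1996), (1, 33, Delta, 1996), (1, 33, Echo, 1996), (1, 33, Omega, 1996), (1, 33, Vega, 1996), (16, 12, Atlas, 1996), (16, 12, Delta, 1996), (16, 12, Echo, 1996), (16, 12, Omega, 1996), (16, 12, Vega, 1996), (34, 25, Atlas, 1996), (34, 25, Delta, 1996), (34, 25, Echo, 1996), (34, 25, Omega, 1996), (34, 25, Vega, 1996), (34, 28, Atlas, 1996), (34, 28, Delta, 1996), (34, 28, Echo, 1996), (34, 28, Omega, 1996), (34, 28, Vega, 1996), (5, 33, Beta, 1986), (5, 33, Omega, 1986)}.
σ[sid < mid]: keep tuples satisfying sid < mid → {(1, 33, Atlas, 1996), (1, 33, Delta, 1996), (1, 33, Echo, 1996), (1, 33, Omega, 1996), (1, 33, Vega, 1996), (5, 33, Beta, 1986), (5, 33, Omega, 1986)}
π_{title, year, mid} gives {(Atlas, 1996, 33), (Beta, 1986, 33), (Delta, 1996, 33), (Echo, 1996, 33), (Omega, 1986, 33), (Omega, 1996, 33), (Vega, 1996, 33)}.

{(Atlas, 1996, 33), (Beta, 1986, 33), (Delta, 1996, 33), (Echo, 1996, 33), (Omega, 1986, 33), (Omega, 1996, 33), (Vega, 1996, 33)}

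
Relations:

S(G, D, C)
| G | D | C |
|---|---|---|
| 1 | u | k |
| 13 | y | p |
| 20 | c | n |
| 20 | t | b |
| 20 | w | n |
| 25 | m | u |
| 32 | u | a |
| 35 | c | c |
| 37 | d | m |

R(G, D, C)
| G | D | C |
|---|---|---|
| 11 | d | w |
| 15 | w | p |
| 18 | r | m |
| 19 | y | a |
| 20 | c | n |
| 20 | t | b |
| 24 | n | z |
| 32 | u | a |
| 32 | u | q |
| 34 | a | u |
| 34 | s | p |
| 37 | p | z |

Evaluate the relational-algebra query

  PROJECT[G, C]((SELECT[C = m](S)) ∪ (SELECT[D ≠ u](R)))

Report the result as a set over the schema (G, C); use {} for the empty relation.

Filtering on C = m leaves {(37, d, m)}.
Filtering on D ≠ u leaves {(11, d, w), (15, w, p), (18, r, m), (19, y, a), (20, c, n), (20, t, b), (24, n, z), (34, a, u), (34, s, p), (37, p, z)}.
Set union of the two operands is {(11, d, w), (15, w, p), (18, r, m), (19, y, a), (20, c, n), (20, t, b), (24, n, z), (34, a, u), (34, s, p), (37, d, m), (37, p, z)}.
Projecting to G, C: {(11, w), (15, p), (18, m), (19, a), (20, b), (20, n), (24, z), (34, p), (34, u), (37, m), (37, z)}

{(11, w), (15, p), (18, m), (19, a), (20, b), (20, n), (24, z), (34, p), (34, u), (37, m), (37, z)}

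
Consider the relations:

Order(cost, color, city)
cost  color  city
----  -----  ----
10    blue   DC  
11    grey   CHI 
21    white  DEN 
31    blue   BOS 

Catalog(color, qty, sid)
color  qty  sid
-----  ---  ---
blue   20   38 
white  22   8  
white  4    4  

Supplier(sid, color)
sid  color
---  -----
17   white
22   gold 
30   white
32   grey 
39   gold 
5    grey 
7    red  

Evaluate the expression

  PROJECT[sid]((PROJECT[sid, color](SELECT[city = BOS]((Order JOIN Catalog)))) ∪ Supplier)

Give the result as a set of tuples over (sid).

Order ⋈ Catalog (natural join on color): {(10, blue, DC, 20, 38), (21, white, DEN, 22, 8), (21, white, DEN, 4, 4), (31, blue, BOS, 20, 38)}
σ[city = BOS]: keep tuples satisfying city = BOS → {(31, blue, BOS, 20, 38)}
Keep only column(s) sid, color: {(38, blue)}
Taking the union: {(17, white), (22, gold), (30, white), (32, grey), (38, blue), (39, gold), (5, grey), (7, red)}
Keep only column(s) sid: {17, 22, 30, 32, 38, 39, 5, 7}

{17, 22, 30, 32, 38, 39, 5, 7}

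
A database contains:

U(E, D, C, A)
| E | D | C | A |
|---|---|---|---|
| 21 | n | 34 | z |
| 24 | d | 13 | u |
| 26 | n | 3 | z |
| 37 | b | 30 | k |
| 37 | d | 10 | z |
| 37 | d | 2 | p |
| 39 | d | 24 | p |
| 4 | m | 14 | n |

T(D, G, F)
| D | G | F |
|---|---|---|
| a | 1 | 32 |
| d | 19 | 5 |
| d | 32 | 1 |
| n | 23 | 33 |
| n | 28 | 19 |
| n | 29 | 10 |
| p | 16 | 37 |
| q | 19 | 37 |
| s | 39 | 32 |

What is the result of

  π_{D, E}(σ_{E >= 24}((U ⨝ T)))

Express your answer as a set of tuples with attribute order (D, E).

{(d, 24), (d, 37), (d, 39), (n, 26)}

U ⋈ T (natural join on D): {(21, n, 34, z, 23, 33), (21, n, 34, z, 28, 19), (21, n, 34, z, 29, 10), (24, d, 13, u, 19, 5), (24, d, 13, u, 32, 1), (26, n, 3, z, 23, 33), (26, n, 3, z, 28, 19), (26, n, 3, z, 29, 10), (37, d, 10, z, 19, 5), (37, d, 10, z, 32, 1), (37, d, 2, p, 19, 5), (37, d, 2, p, 32, 1), (39, d, 24, p, 19, 5), (39, d, 24, p, 32, 1)}
Filtering on E >= 24 leaves {(24, d, 13, u, 19, 5), (24, d, 13, u, 32, 1), (26, n, 3, z, 23, 33), (26, n, 3, z, 28, 19), (26, n, 3, z, 29, 10), (37, d, 10, z, 19, 5), (37, d, 10, z, 32, 1), (37, d, 2, p, 19, 5), (37, d, 2, p, 32, 1), (39, d, 24, p, 19, 5), (39, d, 24, p, 32, 1)}.
π_{D, E} gives {(d, 24), (d, 37), (d, 39), (n, 26)} (7 duplicate(s) eliminated).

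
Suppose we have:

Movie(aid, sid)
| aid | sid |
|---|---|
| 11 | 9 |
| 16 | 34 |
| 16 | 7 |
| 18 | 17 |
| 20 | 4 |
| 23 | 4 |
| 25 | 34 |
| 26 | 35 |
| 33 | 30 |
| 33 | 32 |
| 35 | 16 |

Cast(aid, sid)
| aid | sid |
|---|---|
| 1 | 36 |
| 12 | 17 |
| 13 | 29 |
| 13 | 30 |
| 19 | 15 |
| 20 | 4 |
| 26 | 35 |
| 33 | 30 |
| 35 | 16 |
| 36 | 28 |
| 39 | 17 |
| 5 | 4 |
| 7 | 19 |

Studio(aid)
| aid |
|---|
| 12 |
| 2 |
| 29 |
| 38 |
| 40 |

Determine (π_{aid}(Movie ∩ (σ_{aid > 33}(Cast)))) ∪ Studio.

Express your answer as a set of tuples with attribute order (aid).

{12, 2, 29, 35, 38, 40}

Filtering on aid > 33 leaves {(35, 16), (36, 28), (39, 17)}.
Taking the intersection: {(35, 16)}
π[aid]: project onto (aid) → {35}
Taking the union: {12, 2, 29, 35, 38, 40}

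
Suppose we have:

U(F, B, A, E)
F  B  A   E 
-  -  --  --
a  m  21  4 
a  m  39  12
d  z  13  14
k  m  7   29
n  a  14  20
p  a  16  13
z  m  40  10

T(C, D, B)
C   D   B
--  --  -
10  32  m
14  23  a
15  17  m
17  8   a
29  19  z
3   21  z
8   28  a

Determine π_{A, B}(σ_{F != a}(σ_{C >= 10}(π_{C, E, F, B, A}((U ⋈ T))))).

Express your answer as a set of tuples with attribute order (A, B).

Joining U and T on B yields {(a, m, 21, 4, 10, 32), (a, m, 21, 4, 15, 17), (a, m, 39, 12, 10, 32), (a, m, 39, 12, 15, 17), (d, z, 13, 14, 29, 19), (d, z, 13, 14, 3, 21), (k, m, 7, 29, 10, 32), (k, m, 7, 29, 15, 17), (n, a, 14, 20, 14, 23), (n, a, 14, 20, 17, 8), (n, a, 14, 20, 8, 28), (p, a, 16, 13, 14, 23), (p, a, 16, 13, 17, 8), (p, a, 16, 13, 8, 28), (z, m, 40, 10, 10, 32), (z, m, 40, 10, 15, 17)}.
Keep only column(s) C, E, F, B, A: {(10, 10, z, m, 40), (10, 12, a, m, 39), (10, 29, k, m, 7), (10, 4, a, m, 21), (14, 13, p, a, 16), (14, 20, n, a, 14), (15, 10, z, m, 40), (15, 12, a, m, 39), (15, 29, k, m, 7), (15, 4, a, m, 21), (17, 13, p, a, 16), (17, 20, n, a, 14), (29, 14, d, z, 13), (3, 14, d, z, 13), (8, 13, p, a, 16), (8, 20, n, a, 14)}
Selection C >= 10: {(10, 10, z, m, 40), (10, 12, a, m, 39), (10, 29, k, m, 7), (10, 4, a, m, 21), (14, 13, p, a, 16), (14, 20, n, a, 14), (15, 10, z, m, 40), (15, 12, a, m, 39), (15, 29, k, m, 7), (15, 4, a, m, 21), (17, 13, p, a, 16), (17, 20, n, a, 14), (29, 14, d, z, 13)}
Selection F != a: {(10, 10, z, m, 40), (10, 29, k, m, 7), (14, 13, p, a, 16), (14, 20, n, a, 14), (15, 10, z, m, 40), (15, 29, k, m, 7), (17, 13, p, a, 16), (17, 20, n, a, 14), (29, 14, d, z, 13)}
Keep only column(s) A, B (4 duplicate(s) eliminated): {(13, z), (14, a), (16, a), (40, m), (7, m)}

{(13, z), (14, a), (16, a), (40, m), (7, m)}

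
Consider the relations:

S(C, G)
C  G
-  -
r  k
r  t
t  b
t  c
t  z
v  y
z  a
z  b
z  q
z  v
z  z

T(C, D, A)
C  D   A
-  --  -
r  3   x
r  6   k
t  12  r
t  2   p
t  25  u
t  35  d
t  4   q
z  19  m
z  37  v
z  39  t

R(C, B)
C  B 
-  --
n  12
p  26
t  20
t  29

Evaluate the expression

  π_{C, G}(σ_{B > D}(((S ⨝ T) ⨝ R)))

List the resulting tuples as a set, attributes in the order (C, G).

Natural join on C: {(r, k, 3, x), (r, k, 6, k), (r, t, 3, x), (r, t, 6, k), (t, b, 12, r), (t, b, 2, p), (t, b, 25, u), (t, b, 35, d), (t, b, 4, q), (t, c, 12, r), (t, c, 2, p), (t, c, 25, u), (t, c, 35, d), (t, c, 4, q), (t, z, 12, r), (t, z, 2, p), (t, z, 25, u), (t, z, 35, d), (t, z, 4, q), (z, a, 19, m), (z, a, 37, v), (z, a, 39, t), (z, b, 19, m), (z, b, 37, v), (z, b, 39, t), (z, q, 19, m), (z, q, 37, v), (z, q, 39, t), (z, v, 19, m), (z, v, 37, v), (z, v, 39, t), (z, z, 19, m), (z, z, 37, v), (z, z, 39, t)}
Natural join on C: {(t, b, 12, r, 20), (t, b, 12, r, 29), (t, b, 2, p, 20), (t, b, 2, p, 29), (t, b, 25, u, 20), (t, b, 25, u, 29), (t, b, 35, d, 20), (t, b, 35, d, 29), (t, b, 4, q, 20), (t, b, 4, q, 29), (t, c, 12, r, 20), (t, c, 12, r, 29), (t, c, 2, p, 20), (t, c, 2, p, 29), (t, c, 25, u, 20), (t, c, 25, u, 29), (t, c, 35, d, 20), (t, c, 35, d, 29), (t, c, 4, q, 20), (t, c, 4, q, 29), (t, z, 12, r, 20), (t, z, 12, r, 29), (t, z, 2, p, 20), (t, z, 2, p, 29), (t, z, 25, u, 20), (t, z, 25, u, 29), (t, z, 35, d, 20), (t, z, 35, d, 29), (t, z, 4, q, 20), (t, z, 4, q, 29)}
σ[B > D]: keep tuples satisfying B > D → {(t, b, 12, r, 20), (t, b, 12, r, 29), (t, b, 2, p, 20), (t, b, 2, p, 29), (t, b, 25, u, 29), (t, b, 4, q, 20), (t, b, 4, q, 29), (t, c, 12, r, 20), (t, c, 12, r, 29), (t, c, 2, p, 20), (t, c, 2, p, 29), (t, c, 25, u, 29), (t, c, 4, q, 20), (t, c, 4, q, 29), (t, z, 12, r, 20), (t, z, 12, r, 29), (t, z, 2, p, 20), (t, z, 2, p, 29), (t, z, 25, u, 29), (t, z, 4, q, 20), (t, z, 4, q, 29)}
Keep only column(s) C, G (18 duplicate(s) eliminated): {(t, b), (t, c), (t, z)}

{(t, b), (t, c), (t, z)}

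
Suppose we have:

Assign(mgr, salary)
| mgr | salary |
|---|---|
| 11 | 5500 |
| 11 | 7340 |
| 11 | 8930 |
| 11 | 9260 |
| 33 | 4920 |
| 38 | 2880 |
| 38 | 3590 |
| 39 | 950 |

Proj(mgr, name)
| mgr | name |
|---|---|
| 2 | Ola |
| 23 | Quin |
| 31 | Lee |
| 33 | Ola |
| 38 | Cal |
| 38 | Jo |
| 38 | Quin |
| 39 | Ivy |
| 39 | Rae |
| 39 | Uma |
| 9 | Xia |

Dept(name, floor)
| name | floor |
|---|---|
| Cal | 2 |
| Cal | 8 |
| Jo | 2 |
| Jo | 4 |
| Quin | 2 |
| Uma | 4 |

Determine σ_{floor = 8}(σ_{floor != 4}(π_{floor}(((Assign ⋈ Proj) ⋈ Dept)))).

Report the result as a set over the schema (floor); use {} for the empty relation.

{8}

Assign ⋈ Proj (natural join on mgr): {(33, 4920, Ola), (38, 2880, Cal), (38, 2880, Jo), (38, 2880, Quin), (38, 3590, Cal), (38, 3590, Jo), (38, 3590, Quin), (39, 950, Ivy), (39, 950, Rae), (39, 950, Uma)}
(Assign ⋈ Proj) ⋈ Dept (natural join on name): {(38, 2880, Cal, 2), (38, 2880, Cal, 8), (38, 2880, Jo, 2), (38, 2880, Jo, 4), (38, 2880, Quin, 2), (38, 3590, Cal, 2), (38, 3590, Cal, 8), (38, 3590, Jo, 2), (38, 3590, Jo, 4), (38, 3590, Quin, 2), (39, 950, Uma, 4)}
π_{floor} gives {2, 4, 8} (8 duplicate(s) eliminated).
Apply σ_{floor != 4}; surviving tuples: {2, 8}
Apply σ_{floor = 8}; surviving tuples: {8}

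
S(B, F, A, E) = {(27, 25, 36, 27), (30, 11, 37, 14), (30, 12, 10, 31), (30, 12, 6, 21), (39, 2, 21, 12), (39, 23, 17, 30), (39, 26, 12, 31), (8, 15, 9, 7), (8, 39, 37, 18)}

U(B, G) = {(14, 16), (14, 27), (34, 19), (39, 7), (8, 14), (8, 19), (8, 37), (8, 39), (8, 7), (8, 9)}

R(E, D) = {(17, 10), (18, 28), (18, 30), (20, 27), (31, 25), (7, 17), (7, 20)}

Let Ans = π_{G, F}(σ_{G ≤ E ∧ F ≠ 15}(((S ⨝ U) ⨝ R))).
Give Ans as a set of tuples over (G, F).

Joining S and U on B yields {(39, 2, 21, 12, 7), (39, 23, 17, 30, 7), (39, 26, 12, 31, 7), (8, 15, 9, 7, 14), (8, 15, 9, 7, 19), (8, 15, 9, 7, 37), (8, 15, 9, 7, 39), (8, 15, 9, 7, 7), (8, 15, 9, 7, 9), (8, 39, 37, 18, 14), (8, 39, 37, 18, 19), (8, 39, 37, 18, 37), (8, 39, 37, 18, 39), (8, 39, 37, 18, 7), (8, 39, 37, 18, 9)}.
Joining (S ⨝ U) and R on E yields {(39, 26, 12, 31, 7, 25), (8, 15, 9, 7, 14, 17), (8, 15, 9, 7, 14, 20), (8, 15, 9, 7, 19, 17), (8, 15, 9, 7, 19, 20), (8, 15, 9, 7, 37, 17), (8, 15, 9, 7, 37, 20), (8, 15, 9, 7, 39, 17), (8, 15, 9, 7, 39, 20), (8, 15, 9, 7, 7, 17), (8, 15, 9, 7, 7, 20), (8, 15, 9, 7, 9, 17), (8, 15, 9, 7, 9, 20), (8, 39, 37, 18, 14, 28), (8, 39, 37, 18, 14, 30), (8, 39, 37, 18, 19, 28), (8, 39, 37, 18, 19, 30), (8, 39, 37, 18, 37, 28), (8, 39, 37, 18, 37, 30), (8, 39, 37, 18, 39, 28), (8, 39, 37, 18, 39, 30), (8, 39, 37, 18, 7, 28), (8, 39, 37, 18, 7, 30), (8, 39, 37, 18, 9, 28), (8, 39, 37, 18, 9, 30)}.
Selection G ≤ E ∧ F ≠ 15: {(39, 26, 12, 31, 7, 25), (8, 39, 37, 18, 14, 28), (8, 39, 37, 18, 14, 30), (8, 39, 37, 18, 7, 28), (8, 39, 37, 18, 7, 30), (8, 39, 37, 18, 9, 28), (8, 39, 37, 18, 9, 30)}
π_{G, F} gives {(14, 39), (7, 26), (7, 39), (9, 39)} (3 duplicate(s) eliminated).

{(14, 39), (7, 26), (7, 39), (9, 39)}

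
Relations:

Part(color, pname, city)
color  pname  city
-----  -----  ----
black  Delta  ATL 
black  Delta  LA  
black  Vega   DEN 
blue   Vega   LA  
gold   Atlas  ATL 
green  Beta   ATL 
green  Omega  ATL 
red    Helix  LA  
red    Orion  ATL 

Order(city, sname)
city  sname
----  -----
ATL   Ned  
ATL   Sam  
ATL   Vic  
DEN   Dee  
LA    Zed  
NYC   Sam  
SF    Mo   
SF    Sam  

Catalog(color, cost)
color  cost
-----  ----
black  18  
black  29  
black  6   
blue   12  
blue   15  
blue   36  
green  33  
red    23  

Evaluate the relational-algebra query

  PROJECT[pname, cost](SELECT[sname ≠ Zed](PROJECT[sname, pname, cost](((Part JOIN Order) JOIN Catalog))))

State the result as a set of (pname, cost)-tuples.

Natural join on city: {(black, Delta, ATL, Ned), (black, Delta, ATL, Sam), (black, Delta, ATL, Vic), (black, Delta, LA, Zed), (black, Vega, DEN, Dee), (blue, Vega, LA, Zed), (gold, Atlas, ATL, Ned), (gold, Atlas, ATL, Sam), (gold, Atlas, ATL, Vic), (green, Beta, ATL, Ned), (green, Beta, ATL, Sam), (green, Beta, ATL, Vic), (green, Omega, ATL, Ned), (green, Omega, ATL, Sam), (green, Omega, ATL, Vic), (red, Helix, LA, Zed), (red, Orion, ATL, Ned), (red, Orion, ATL, Sam), (red, Orion, ATL, Vic)}
Natural join on color: {(black, Delta, ATL, Ned, 18), (black, Delta, ATL, Ned, 29), (black, Delta, ATL, Ned, 6), (black, Delta, ATL, Sam, 18), (black, Delta, ATL, Sam, 29), (black, Delta, ATL, Sam, 6), (black, Delta, ATL, Vic, 18), (black, Delta, ATL, Vic, 29), (black, Delta, ATL, Vic, 6), (black, Delta, LA, Zed, 18), (black, Delta, LA, Zed, 29), (black, Delta, LA, Zed, 6), (black, Vega, DEN, Dee, 18), (black, Vega, DEN, Dee, 29), (black, Vega, DEN, Dee, 6), (blue, Vega, LA, Zed, 12), (blue, Vega, LA, Zed, 15), (blue, Vega, LA, Zed, 36), (green, Beta, ATL, Ned, 33), (green, Beta, ATL, Sam, 33), (green, Beta, ATL, Vic, 33), (green, Omega, ATL, Ned, 33), (green, Omega, ATL, Sam, 33), (green, Omega, ATL, Vic, 33), (red, Helix, LA, Zed, 23), (red, Orion, ATL, Ned, 23), (red, Orion, ATL, Sam, 23), (red, Orion, ATL, Vic, 23)}
π_{sname, pname, cost} gives {(Dee, Vega, 18), (Dee, Vega, 29), (Dee, Vega, 6), (Ned, Beta, 33), (Ned, Delta, 18), (Ned, Delta, 29), (Ned, Delta, 6), (Ned, Omega, 33), (Ned, Orion, 23), (Sam, Beta, 33), (Sam, Delta, 18), (Sam, Delta, 29), (Sam, Delta, 6), (Sam, Omega, 33), (Sam, Orion, 23), (Vic, Beta, 33), (Vic, Delta, 18), (Vic, Delta, 29), (Vic, Delta, 6), (Vic, Omega, 33), (Vic, Orion, 23), (Zed, Delta, 18), (Zed, Delta, 29), (Zed, Delta, 6), (Zed, Helix, 23), (Zed, Vega, 12), (Zed, Vega, 15), (Zed, Vega, 36)}.
Apply σ_{sname ≠ Zed}; surviving tuples: {(Dee, Vega, 18), (Dee, Vega, 29), (Dee, Vega, 6), (Ned, Beta, 33), (Ned, Delta, 18), (Ned, Delta, 29), (Ned, Delta, 6), (Ned, Omega, 33), (Ned, Orion, 23), (Sam, Beta, 33), (Sam, Delta, 18), (Sam, Delta, 29), (Sam, Delta, 6), (Sam, Omega, 33), (Sam, Orion, 23), (Vic, Beta, 33), (Vic, Delta, 18), (Vic, Delta, 29), (Vic, Delta, 6), (Vic, Omega, 33), (Vic, Orion, 23)}
π_{pname, cost} gives {(Beta, 33), (Delta, 18), (Delta, 29), (Delta, 6), (Omega, 33), (Orion, 23), (Vega, 18), (Vega, 29), (Vega, 6)} (12 duplicate(s) eliminated).

{(Beta, 33), (Delta, 18), (Delta, 29), (Delta, 6), (Omega, 33), (Orion, 23), (Vega, 18), (Vega, 29), (Vega, 6)}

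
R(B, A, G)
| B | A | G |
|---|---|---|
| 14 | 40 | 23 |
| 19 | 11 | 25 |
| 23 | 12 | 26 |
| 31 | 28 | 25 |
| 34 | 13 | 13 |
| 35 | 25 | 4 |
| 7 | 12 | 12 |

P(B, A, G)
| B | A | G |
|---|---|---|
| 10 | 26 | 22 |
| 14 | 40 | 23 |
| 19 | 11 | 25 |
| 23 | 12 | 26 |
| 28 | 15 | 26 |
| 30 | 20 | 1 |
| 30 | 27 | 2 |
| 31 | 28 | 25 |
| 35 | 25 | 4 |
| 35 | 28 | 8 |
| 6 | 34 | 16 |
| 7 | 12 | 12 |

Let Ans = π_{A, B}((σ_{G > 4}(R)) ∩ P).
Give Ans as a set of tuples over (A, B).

Selection G > 4: {(14, 40, 23), (19, 11, 25), (23, 12, 26), (31, 28, 25), (34, 13, 13), (7, 12, 12)}
Intersection: {(14, 40, 23), (19, 11, 25), (23, 12, 26), (31, 28, 25), (34, 13, 13), (7, 12, 12)} with {(10, 26, 22), (14, 40, 23), (19, 11, 25), (23, 12, 26), (28, 15, 26), (30, 20, 1), (30, 27, 2), (31, 28, 25), (35, 25, 4), (35, 28, 8), (6, 34, 16), (7, 12, 12)} → {(14, 40, 23), (19, 11, 25), (23, 12, 26), (31, 28, 25), (7, 12, 12)}
Keep only column(s) A, B: {(11, 19), (12, 23), (12, 7), (28, 31), (40, 14)}

{(11, 19), (12, 23), (12, 7), (28, 31), (40, 14)}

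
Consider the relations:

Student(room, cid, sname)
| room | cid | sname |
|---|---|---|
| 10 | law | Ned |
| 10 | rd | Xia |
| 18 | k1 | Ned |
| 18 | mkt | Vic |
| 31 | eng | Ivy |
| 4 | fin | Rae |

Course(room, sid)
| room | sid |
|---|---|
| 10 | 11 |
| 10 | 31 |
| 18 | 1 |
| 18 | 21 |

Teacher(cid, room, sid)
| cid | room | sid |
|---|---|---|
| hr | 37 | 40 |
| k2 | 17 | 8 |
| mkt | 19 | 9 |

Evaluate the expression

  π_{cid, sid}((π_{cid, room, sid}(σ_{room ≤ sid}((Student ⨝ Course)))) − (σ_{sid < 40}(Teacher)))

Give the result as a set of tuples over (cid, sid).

Joining Student and Course on room yields {(10, law, Ned, 11), (10, law, Ned, 31), (10, rd, Xia, 11), (10, rd, Xia, 31), (18, k1, Ned, 1), (18, k1, Ned, 21), (18, mkt, Vic, 1), (18, mkt, Vic, 21)}.
Filtering on room ≤ sid leaves {(10, law, Ned, 11), (10, law, Ned, 31), (10, rd, Xia, 11), (10, rd, Xia, 31), (18, k1, Ned, 21), (18, mkt, Vic, 21)}.
Projecting to cid, room, sid: {(k1, 18, 21), (law, 10, 11), (law, 10, 31), (mkt, 18, 21), (rd, 10, 11), (rd, 10, 31)}
Filtering on sid < 40 leaves {(k2, 17, 8), (mkt, 19, 9)}.
Set difference of the two operands is {(k1, 18, 21), (law, 10, 11), (law, 10, 31), (mkt, 18, 21), (rd, 10, 11), (rd, 10, 31)}.
Projecting to cid, sid: {(k1, 21), (law, 11), (law, 31), (mkt, 21), (rd, 11), (rd, 31)}

{(k1, 21), (law, 11), (law, 31), (mkt, 21), (rd, 11), (rd, 31)}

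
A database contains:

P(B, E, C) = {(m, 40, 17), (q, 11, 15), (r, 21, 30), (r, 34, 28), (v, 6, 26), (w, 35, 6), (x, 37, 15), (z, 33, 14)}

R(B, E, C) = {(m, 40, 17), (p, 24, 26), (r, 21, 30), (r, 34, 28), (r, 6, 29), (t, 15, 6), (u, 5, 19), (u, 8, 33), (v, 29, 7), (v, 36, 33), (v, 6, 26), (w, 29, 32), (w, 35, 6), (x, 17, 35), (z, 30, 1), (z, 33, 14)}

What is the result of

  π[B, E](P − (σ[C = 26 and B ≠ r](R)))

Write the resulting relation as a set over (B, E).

{(m, 40), (q, 11), (r, 21), (r, 34), (w, 35), (x, 37), (z, 33)}

Selection C = 26 and B ≠ r: {(p, 24, 26), (v, 6, 26)}
Difference: {(m, 40, 17), (q, 11, 15), (r, 21, 30), (r, 34, 28), (v, 6, 26), (w, 35, 6), (x, 37, 15), (z, 33, 14)} with {(p, 24, 26), (v, 6, 26)} → {(m, 40, 17), (q, 11, 15), (r, 21, 30), (r, 34, 28), (w, 35, 6), (x, 37, 15), (z, 33, 14)}
Projecting to B, E: {(m, 40), (q, 11), (r, 21), (r, 34), (w, 35), (x, 37), (z, 33)}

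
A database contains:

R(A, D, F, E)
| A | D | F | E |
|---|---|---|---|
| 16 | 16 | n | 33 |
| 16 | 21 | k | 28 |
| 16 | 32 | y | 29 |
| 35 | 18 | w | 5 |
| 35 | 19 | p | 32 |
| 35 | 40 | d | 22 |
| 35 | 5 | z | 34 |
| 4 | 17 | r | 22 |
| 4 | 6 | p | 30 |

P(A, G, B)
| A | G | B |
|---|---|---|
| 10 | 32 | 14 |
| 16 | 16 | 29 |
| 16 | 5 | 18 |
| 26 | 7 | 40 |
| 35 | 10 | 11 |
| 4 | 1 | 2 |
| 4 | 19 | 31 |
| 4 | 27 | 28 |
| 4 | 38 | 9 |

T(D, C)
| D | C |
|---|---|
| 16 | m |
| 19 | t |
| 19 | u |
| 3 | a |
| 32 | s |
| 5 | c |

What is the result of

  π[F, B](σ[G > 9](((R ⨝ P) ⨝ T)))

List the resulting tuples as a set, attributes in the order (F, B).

{(n, 29), (p, 11), (y, 29), (z, 11)}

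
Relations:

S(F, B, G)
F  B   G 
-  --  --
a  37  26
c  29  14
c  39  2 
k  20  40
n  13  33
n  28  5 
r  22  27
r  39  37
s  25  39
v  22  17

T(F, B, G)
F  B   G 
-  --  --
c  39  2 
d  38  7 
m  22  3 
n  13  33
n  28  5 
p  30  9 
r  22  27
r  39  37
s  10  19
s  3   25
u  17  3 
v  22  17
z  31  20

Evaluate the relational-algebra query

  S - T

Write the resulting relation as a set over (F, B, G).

{(a, 37, 26), (c, 29, 14), (k, 20, 40), (s, 25, 39)}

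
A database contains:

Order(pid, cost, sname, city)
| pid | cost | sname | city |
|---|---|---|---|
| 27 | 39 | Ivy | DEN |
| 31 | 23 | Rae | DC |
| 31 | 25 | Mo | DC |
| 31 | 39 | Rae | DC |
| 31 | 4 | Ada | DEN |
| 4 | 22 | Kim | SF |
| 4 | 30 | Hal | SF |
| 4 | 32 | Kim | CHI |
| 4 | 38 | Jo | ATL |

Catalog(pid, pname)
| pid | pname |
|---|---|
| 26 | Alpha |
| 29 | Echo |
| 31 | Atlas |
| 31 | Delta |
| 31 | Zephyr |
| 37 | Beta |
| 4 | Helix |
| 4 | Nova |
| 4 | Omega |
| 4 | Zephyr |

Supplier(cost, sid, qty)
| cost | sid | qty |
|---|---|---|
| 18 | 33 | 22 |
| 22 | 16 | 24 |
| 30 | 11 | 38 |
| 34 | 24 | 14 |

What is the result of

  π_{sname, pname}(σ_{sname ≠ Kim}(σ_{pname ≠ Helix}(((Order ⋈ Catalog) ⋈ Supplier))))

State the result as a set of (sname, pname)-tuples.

{(Hal, Nova), (Hal, Omega), (Hal, Zephyr)}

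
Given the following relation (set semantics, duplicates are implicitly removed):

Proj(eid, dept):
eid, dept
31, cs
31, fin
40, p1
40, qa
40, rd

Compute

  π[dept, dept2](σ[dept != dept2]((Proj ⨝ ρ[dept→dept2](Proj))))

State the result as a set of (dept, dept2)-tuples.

{(cs, fin), (fin, cs), (p1, qa), (p1, rd), (qa, p1), (qa, rd), (rd, p1), (rd, qa)}

ρ[dept→dept2]: schema becomes (eid, dept2); tuples unchanged.
Natural join on eid: {(31, cs, cs), (31, cs, fin), (31, fin, cs), (31, fin, fin), (40, p1, p1), (40, p1, qa), (40, p1, rd), (40, qa, p1), (40, qa, qa), (40, qa, rd), (40, rd, p1), (40, rd, qa), (40, rd, rd)}
Apply σ_{dept != dept2}; surviving tuples: {(31, cs, fin), (31, fin, cs), (40, p1, qa), (40, p1, rd), (40, qa, p1), (40, qa, rd), (40, rd, p1), (40, rd, qa)}
Projecting to dept, dept2: {(cs, fin), (fin, cs), (p1, qa), (p1, rd), (qa, p1), (qa, rd), (rd, p1), (rd, qa)}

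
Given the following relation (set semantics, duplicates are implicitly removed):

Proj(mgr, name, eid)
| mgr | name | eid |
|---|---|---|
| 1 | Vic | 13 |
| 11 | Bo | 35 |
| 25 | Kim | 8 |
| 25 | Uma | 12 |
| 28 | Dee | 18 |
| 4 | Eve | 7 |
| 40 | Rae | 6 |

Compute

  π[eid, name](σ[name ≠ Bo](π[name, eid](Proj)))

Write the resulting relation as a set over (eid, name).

{(12, Uma), (13, Vic), (18, Dee), (6, Rae), (7, Eve), (8, Kim)}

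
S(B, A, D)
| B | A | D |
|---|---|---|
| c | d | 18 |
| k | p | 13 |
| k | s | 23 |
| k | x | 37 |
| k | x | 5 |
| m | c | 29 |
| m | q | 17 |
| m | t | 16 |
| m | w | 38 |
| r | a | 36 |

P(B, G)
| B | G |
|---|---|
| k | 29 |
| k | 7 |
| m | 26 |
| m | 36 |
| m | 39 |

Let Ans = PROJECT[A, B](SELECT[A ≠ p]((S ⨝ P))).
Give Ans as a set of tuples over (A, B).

{(c, m), (q, m), (s, k), (t, m), (w, m), (x, k)}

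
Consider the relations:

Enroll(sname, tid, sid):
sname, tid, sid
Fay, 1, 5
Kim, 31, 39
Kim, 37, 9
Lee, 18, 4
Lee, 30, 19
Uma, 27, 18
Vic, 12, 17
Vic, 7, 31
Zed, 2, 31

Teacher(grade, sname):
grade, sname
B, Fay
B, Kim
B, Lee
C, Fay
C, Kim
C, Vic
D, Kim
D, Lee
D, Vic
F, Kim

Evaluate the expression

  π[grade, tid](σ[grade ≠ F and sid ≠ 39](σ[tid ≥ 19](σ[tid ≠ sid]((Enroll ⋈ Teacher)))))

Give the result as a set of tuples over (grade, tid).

Natural join on sname: {(Fay, 1, 5, B), (Fay, 1, 5, C), (Kim, 31, 39, B), (Kim, 31, 39, C), (Kim, 31, 39, D), (Kim, 31, 39, F), (Kim, 37, 9, B), (Kim, 37, 9, C), (Kim, 37, 9, D), (Kim, 37, 9, F), (Lee, 18, 4, B), (Lee, 18, 4, D), (Lee, 30, 19, B), (Lee, 30, 19, D), (Vic, 12, 17, C), (Vic, 12, 17, D), (Vic, 7, 31, C), (Vic, 7, 31, D)}
Filtering on tid ≠ sid leaves {(Fay, 1, 5, B), (Fay, 1, 5, C), (Kim, 31, 39, B), (Kim, 31, 39, C), (Kim, 31, 39, D), (Kim, 31, 39, F), (Kim, 37, 9, B), (Kim, 37, 9, C), (Kim, 37, 9, D), (Kim, 37, 9, F), (Lee, 18, 4, B), (Lee, 18, 4, D), (Lee, 30, 19, B), (Lee, 30, 19, D), (Vic, 12, 17, C), (Vic, 12, 17, D), (Vic, 7, 31, C), (Vic, 7, 31, D)}.
Filtering on tid ≥ 19 leaves {(Kim, 31, 39, B), (Kim, 31, 39, C), (Kim, 31, 39, D), (Kim, 31, 39, F), (Kim, 37, 9, B), (Kim, 37, 9, C), (Kim, 37, 9, D), (Kim, 37, 9, F), (Lee, 30, 19, B), (Lee, 30, 19, D)}.
Filtering on grade ≠ F and sid ≠ 39 leaves {(Kim, 37, 9, B), (Kim, 37, 9, C), (Kim, 37, 9, D), (Lee, 30, 19, B), (Lee, 30, 19, D)}.
Projecting to grade, tid: {(B, 30), (B, 37), (C, 37), (D, 30), (D, 37)}

{(B, 30), (B, 37), (C, 37), (D, 30), (D, 37)}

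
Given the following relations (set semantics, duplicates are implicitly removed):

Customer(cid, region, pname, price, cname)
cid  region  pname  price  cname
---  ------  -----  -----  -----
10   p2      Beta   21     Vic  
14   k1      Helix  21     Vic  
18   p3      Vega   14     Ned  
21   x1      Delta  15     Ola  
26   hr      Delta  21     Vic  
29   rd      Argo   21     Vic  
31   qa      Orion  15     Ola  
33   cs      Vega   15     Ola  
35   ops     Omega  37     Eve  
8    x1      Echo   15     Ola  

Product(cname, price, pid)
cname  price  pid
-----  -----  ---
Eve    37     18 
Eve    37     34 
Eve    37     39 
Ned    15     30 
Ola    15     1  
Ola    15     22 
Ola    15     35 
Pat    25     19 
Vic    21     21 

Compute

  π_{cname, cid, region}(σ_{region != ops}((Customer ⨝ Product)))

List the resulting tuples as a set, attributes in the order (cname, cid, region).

Natural join on price, cname: {(10, p2, Beta, 21, Vic, 21), (14, k1, Helix, 21, Vic, 21), (21, x1, Delta, 15, Ola, 1), (21, x1, Delta, 15, Ola, 22), (21, x1, Delta, 15, Ola, 35), (26, hr, Delta, 21, Vic, 21), (29, rd, Argo, 21, Vic, 21), (31, qa, Orion, 15, Ola, 1), (31, qa, Orion, 15, Ola, 22), (31, qa, Orion, 15, Ola, 35), (33, cs, Vega, 15, Ola, 1), (33, cs, Vega, 15, Ola, 22), (33, cs, Vega, 15, Ola, 35), (35, ops, Omega, 37, Eve, 18), (35, ops, Omega, 37, Eve, 34), (35, ops, Omega, 37, Eve, 39), (8, x1, Echo, 15, Ola, 1), (8, x1, Echo, 15, Ola, 22), (8, x1, Echo, 15, Ola, 35)}
Selection region != ops: {(10, p2, Beta, 21, Vic, 21), (14, k1, Helix, 21, Vic, 21), (21, x1, Delta, 15, Ola, 1), (21, x1, Delta, 15, Ola, 22), (21, x1, Delta, 15, Ola, 35), (26, hr, Delta, 21, Vic, 21), (29, rd, Argo, 21, Vic, 21), (31, qa, Orion, 15, Ola, 1), (31, qa, Orion, 15, Ola, 22), (31, qa, Orion, 15, Ola, 35), (33, cs, Vega, 15, Ola, 1), (33, cs, Vega, 15, Ola, 22), (33, cs, Vega, 15, Ola, 35), (8, x1, Echo, 15, Ola, 1), (8, x1, Echo, 15, Ola, 22), (8, x1, Echo, 15, Ola, 35)}
π_{cname, cid, region} gives {(Ola, 21, x1), (Ola, 31, qa), (Ola, 33, cs), (Ola, 8, x1), (Vic, 10, p2), (Vic, 14, k1), (Vic, 26, hr), (Vic, 29, rd)} (8 duplicate(s) eliminated).

{(Ola, 21, x1), (Ola, 31, qa), (Ola, 33, cs), (Ola, 8, x1), (Vic, 10, p2), (Vic, 14, k1), (Vic, 26, hr), (Vic, 29, rd)}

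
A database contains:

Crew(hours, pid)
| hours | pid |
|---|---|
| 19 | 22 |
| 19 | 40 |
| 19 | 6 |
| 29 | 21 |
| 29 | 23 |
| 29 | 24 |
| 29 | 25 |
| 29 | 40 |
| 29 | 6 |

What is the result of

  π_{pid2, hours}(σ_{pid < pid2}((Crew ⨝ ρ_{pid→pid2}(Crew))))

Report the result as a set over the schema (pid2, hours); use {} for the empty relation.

{(21, 29), (22, 19), (23, 29), (24, 29), (25, 29), (40, 19), (40, 29)}

ρ[pid→pid2]: schema becomes (hours, pid2); tuples unchanged.
Crew ⋈ ρ_{pid→pid2}(Crew) (natural join on hours): {(19, 22, 22), (19, 22, 40), (19, 22, 6), (19, 40, 22), (19, 40, 40), (19, 40, 6), (19, 6, 22), (19, 6, 40), (19, 6, 6), (29, 21, 21), (29, 21, 23), (29, 21, 24), (29, 21, 25), (29, 21, 40), (29, 21, 6), (29, 23, 21), (29, 23, 23), (29, 23, 24), (29, 23, 25), (29, 23, 40), (29, 23, 6), (29, 24, 21), (29, 24, 23), (29, 24, 24), (29, 24, 25), (29, 24, 40), (29, 24, 6), (29, 25, 21), (29, 25, 23), (29, 25, 24), (29, 25, 25), (29, 25, 40), (29, 25, 6), (29, 40, 21), (29, 40, 23), (29, 40, 24), (29, 40, 25), (29, 40, 40), (29, 40, 6), (29, 6, 21), (29, 6, 23), (29, 6, 24), (29, 6, 25), (29, 6, 40), (29, 6, 6)}
σ[pid < pid2]: keep tuples satisfying pid < pid2 → {(19, 22, 40), (19, 6, 22), (19, 6, 40), (29, 21, 23), (29, 21, 24), (29, 21, 25), (29, 21, 40), (29, 23, 24), (29, 23, 25), (29, 23, 40), (29, 24, 25), (29, 24, 40), (29, 25, 40), (29, 6, 21), (29, 6, 23), (29, 6, 24), (29, 6, 25), (29, 6, 40)}
Keep only column(s) pid2, hours (11 duplicate(s) eliminated): {(21, 29), (22, 19), (23, 29), (24, 29), (25, 29), (40, 19), (40, 29)}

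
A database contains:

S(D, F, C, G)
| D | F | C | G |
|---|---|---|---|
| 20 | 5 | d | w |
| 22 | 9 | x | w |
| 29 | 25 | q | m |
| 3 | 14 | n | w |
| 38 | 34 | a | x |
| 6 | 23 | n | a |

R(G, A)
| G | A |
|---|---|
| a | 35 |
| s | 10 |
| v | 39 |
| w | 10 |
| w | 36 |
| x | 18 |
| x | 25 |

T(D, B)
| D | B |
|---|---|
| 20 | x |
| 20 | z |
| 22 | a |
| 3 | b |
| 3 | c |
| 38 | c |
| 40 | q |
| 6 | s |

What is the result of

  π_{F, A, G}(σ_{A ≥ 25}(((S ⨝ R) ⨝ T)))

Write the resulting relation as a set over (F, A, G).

Joining S and R on G yields {(20, 5, d, w, 10), (20, 5, d, w, 36), (22, 9, x, w, 10), (22, 9, x, w, 36), (3, 14, n, w, 10), (3, 14, n, w, 36), (38, 34, a, x, 18), (38, 34, a, x, 25), (6, 23, n, a, 35)}.
Joining (S ⨝ R) and T on D yields {(20, 5, d, w, 10, x), (20, 5, d, w, 10, z), (20, 5, d, w, 36, x), (20, 5, d, w, 36, z), (22, 9, x, w, 10, a), (22, 9, x, w, 36, a), (3, 14, n, w, 10, b), (3, 14, n, w, 10, c), (3, 14, n, w, 36, b), (3, 14, n, w, 36, c), (38, 34, a, x, 18, c), (38, 34, a, x, 25, c), (6, 23, n, a, 35, s)}.
σ[A ≥ 25]: keep tuples satisfying A ≥ 25 → {(20, 5, d, w, 36, x), (20, 5, d, w, 36, z), (22, 9, x, w, 36, a), (3, 14, n, w, 36, b), (3, 14, n, w, 36, c), (38, 34, a, x, 25, c), (6, 23, n, a, 35, s)}
π[F, A, G]: project onto (F, A, G) (2 duplicate(s) eliminated) → {(14, 36, w), (23, 35, a), (34, 25, x), (5, 36, w), (9, 36, w)}

{(14, 36, w), (23, 35, a), (34, 25, x), (5, 36, w), (9, 36, w)}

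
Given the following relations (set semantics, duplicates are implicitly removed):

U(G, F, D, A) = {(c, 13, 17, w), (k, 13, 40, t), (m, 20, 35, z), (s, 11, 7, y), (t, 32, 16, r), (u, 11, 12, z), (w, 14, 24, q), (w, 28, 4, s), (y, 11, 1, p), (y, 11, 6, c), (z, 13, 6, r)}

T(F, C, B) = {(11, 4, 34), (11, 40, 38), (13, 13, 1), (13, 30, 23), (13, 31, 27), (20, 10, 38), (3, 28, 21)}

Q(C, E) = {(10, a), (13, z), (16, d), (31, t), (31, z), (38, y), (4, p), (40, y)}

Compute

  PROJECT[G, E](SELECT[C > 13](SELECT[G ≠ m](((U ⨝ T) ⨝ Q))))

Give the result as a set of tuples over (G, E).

{(c, t), (c, z), (k, t), (k, z), (s, y), (u, y), (y, y), (z, t), (z, z)}

Natural join on F: {(c, 13, 17, w, 13, 1), (c, 13, 17, w, 30, 23), (c, 13, 17, w, 31, 27), (k, 13, 40, t, 13, 1), (k, 13, 40, t, 30, 23), (k, 13, 40, t, 31, 27), (m, 20, 35, z, 10, 38), (s, 11, 7, y, 4, 34), (s, 11, 7, y, 40, 38), (u, 11, 12, z, 4, 34), (u, 11, 12, z, 40, 38), (y, 11, 1, p, 4, 34), (y, 11, 1, p, 40, 38), (y, 11, 6, c, 4, 34), (y, 11, 6, c, 40, 38), (z, 13, 6, r, 13, 1), (z, 13, 6, r, 30, 23), (z, 13, 6, r, 31, 27)}
Natural join on C: {(c, 13, 17, w, 13, 1, z), (c, 13, 17, w, 31, 27, t), (c, 13, 17, w, 31, 27, z), (k, 13, 40, t, 13, 1, z), (k, 13, 40, t, 31, 27, t), (k, 13, 40, t, 31, 27, z), (m, 20, 35, z, 10, 38, a), (s, 11, 7, y, 4, 34, p), (s, 11, 7, y, 40, 38, y), (u, 11, 12, z, 4, 34, p), (u, 11, 12, z, 40, 38, y), (y, 11, 1, p, 4, 34, p), (y, 11, 1, p, 40, 38, y), (y, 11, 6, c, 4, 34, p), (y, 11, 6, c, 40, 38, y), (z, 13, 6, r, 13, 1, z), (z, 13, 6, r, 31, 27, t), (z, 13, 6, r, 31, 27, z)}
σ[G ≠ m]: keep tuples satisfying G ≠ m → {(c, 13, 17, w, 13, 1, z), (c, 13, 17, w, 31, 27, t), (c, 13, 17, w, 31, 27, z), (k, 13, 40, t, 13, 1, z), (k, 13, 40, t, 31, 27, t), (k, 13, 40, t, 31, 27, z), (s, 11, 7, y, 4, 34, p), (s, 11, 7, y, 40, 38, y), (u, 11, 12, z, 4, 34, p), (u, 11, 12, z, 40, 38, y), (y, 11, 1, p, 4, 34, p), (y, 11, 1, p, 40, 38, y), (y, 11, 6, c, 4, 34, p), (y, 11, 6, c, 40, 38, y), (z, 13, 6, r, 13, 1, z), (z, 13, 6, r, 31, 27, t), (z, 13, 6, r, 31, 27, z)}
σ[C > 13]: keep tuples satisfying C > 13 → {(c, 13, 17, w, 31, 27, t), (c, 13, 17, w, 31, 27, z), (k, 13, 40, t, 31, 27, t), (k, 13, 40, t, 31, 27, z), (s, 11, 7, y, 40, 38, y), (u, 11, 12, z, 40, 38, y), (y, 11, 1, p, 40, 38, y), (y, 11, 6, c, 40, 38, y), (z, 13, 6, r, 31, 27, t), (z, 13, 6, r, 31, 27, z)}
π[G, E]: project onto (G, E) (1 duplicate(s) eliminated) → {(c, t), (c, z), (k, t), (k, z), (s, y), (u, y), (y, y), (z, t), (z, z)}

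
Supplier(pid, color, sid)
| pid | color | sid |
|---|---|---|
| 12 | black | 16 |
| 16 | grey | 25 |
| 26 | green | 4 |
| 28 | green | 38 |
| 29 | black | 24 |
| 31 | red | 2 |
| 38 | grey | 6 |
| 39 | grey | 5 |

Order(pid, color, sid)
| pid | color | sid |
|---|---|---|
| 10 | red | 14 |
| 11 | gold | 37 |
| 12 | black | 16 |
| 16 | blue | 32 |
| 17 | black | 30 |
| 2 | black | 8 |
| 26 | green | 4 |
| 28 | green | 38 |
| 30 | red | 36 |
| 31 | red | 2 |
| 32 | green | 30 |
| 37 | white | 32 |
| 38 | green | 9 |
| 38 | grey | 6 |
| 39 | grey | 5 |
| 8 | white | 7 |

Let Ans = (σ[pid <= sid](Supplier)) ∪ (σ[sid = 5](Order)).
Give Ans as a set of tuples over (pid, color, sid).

{(12, black, 16), (16, grey, 25), (28, green, 38), (39, grey, 5)}

Apply σ_{pid <= sid}; surviving tuples: {(12, black, 16), (16, grey, 25), (28, green, 38)}
Apply σ_{sid = 5}; surviving tuples: {(39, grey, 5)}
Taking the union: {(12, black, 16), (16, grey, 25), (28, green, 38), (39, grey, 5)}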